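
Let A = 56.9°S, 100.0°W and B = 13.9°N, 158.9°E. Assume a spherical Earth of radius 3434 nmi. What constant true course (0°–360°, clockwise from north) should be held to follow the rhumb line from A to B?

309.6°

Meridional parts: M(φ₁)=-1.2135, M(φ₂)=+0.2450 → ΔM = +1.4585;  Δλ = -1.7645 rad
tan C = Δλ / ΔM = -1.2098 → C = 309.58°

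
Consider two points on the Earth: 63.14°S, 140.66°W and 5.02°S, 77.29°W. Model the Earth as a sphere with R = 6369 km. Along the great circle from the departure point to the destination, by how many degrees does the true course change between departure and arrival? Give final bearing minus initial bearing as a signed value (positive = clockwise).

-43.2°

At departure: θ₁ = atan2(sin Δλ cos φ₂, cos φ₁ sin φ₂ − sin φ₁ cos φ₂ cos Δλ) = 68.05°
At arrival: θ₂ = atan2(sin Δλ cos φ₁, −cos φ₂ sin φ₁ + sin φ₂ cos φ₁ cos Δλ) = 24.88°
Δθ = θ₂ − θ₁ = -43.2°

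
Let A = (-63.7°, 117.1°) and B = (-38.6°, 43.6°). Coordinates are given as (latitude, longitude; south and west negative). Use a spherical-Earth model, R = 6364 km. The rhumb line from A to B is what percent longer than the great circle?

Great circle: σ = 0.8531 rad → d_gc = Rσ = 5429.2 km
Rhumb: Δφ = +0.4381, Δλ = -1.2828, Δψ = +0.7227, q = Δφ/Δψ = 0.6062 → d_rh = R√(Δφ²+q²Δλ²) = 5680.0 km
Excess = (5680.0 − 5429.2) / 5429.2 = 250.8 / 5429.2 = 4.62% ≈ 4.6%

4.6%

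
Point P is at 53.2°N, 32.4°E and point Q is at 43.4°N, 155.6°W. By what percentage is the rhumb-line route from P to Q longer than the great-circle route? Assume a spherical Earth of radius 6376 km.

Great circle: σ = 1.4513 rad → d_gc = Rσ = 9253.7 km
Rhumb: Δφ = -0.1710, Δλ = +3.0020, Δψ = -0.2582, q = Δφ/Δψ = 0.6624 → d_rh = R√(Δφ²+q²Δλ²) = 12724.8 km
Excess = (12724.8 − 9253.7) / 9253.7 = 3471.1 / 9253.7 = 37.51% ≈ 37.5%

37.5%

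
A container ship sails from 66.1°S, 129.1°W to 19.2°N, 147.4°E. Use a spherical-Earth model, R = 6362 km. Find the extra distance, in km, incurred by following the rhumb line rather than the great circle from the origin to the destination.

301 km

Great circle: cos σ = sin φ₁ sin φ₂ + cos φ₁ cos φ₂ cos Δλ,  σ = 1.8311 rad → d_gc = 11649.3 km
Rhumb line: Δψ = +1.8944, q = Δφ/Δψ = 0.7859, d_rh = R√(Δφ²+q²Δλ²) = 11949.9 km
Excess = 11949.9 − 11649.3 = 300.6 ≈ 301 km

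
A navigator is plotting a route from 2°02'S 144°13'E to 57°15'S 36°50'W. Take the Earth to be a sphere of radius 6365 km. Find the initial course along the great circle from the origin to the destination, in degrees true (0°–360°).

179.3°

N = sin Δλ·cos φ₂ = +0.0099;  D = cos φ₁ sin φ₂ − sin φ₁ cos φ₂ cos Δλ = -0.8597
initial course = atan2(N, D) = 179.34°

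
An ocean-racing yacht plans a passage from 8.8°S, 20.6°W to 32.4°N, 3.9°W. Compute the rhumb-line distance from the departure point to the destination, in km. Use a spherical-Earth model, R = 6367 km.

Δψ = ln[tan(π/4+φ₂/2)/tan(π/4+φ₁/2)] = +0.7525;  Δφ = +0.7191 rad,  Δλ = +0.2915 rad
q = Δφ/Δψ = 0.9556
d = R·√(Δφ² + q²Δλ²) = 6367·0.77114 = 4910 km

4910 km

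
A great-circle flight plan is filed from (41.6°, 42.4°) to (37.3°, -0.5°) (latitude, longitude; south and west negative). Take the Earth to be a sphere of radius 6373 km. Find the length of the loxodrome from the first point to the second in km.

3714 km

Rhumb course C = atan2(Δλ, Δψ) with Δψ = ln[tan(π/4+φ₂/2)/tan(π/4+φ₁/2)] = -0.0972, Δλ = -0.7487 → C = 262.60°
d = R·|Δφ| / |cos C| = 6373·0.07505 / 0.12880 = 3714 km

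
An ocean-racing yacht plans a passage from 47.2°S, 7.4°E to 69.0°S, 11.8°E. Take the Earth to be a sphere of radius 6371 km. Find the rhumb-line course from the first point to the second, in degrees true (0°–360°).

Δψ = ln[tan(π/4+φ₂/2)/tan(π/4+φ₁/2)] = -0.7488
Δλ = +0.0768 rad (taken the short way round)
course = atan2(Δλ, Δψ) = 174.14°

174.1°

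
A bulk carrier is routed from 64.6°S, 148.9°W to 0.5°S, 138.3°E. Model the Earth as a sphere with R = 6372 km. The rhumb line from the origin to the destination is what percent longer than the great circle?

Great circle: σ = 1.4357 rad → d_gc = Rσ = 9148.1 km
Rhumb: Δφ = +1.1188, Δλ = -1.2706, Δψ = +1.4813, q = Δφ/Δψ = 0.7552 → d_rh = R√(Δφ²+q²Δλ²) = 9391.9 km
Excess = (9391.9 − 9148.1) / 9148.1 = 243.8 / 9148.1 = 2.67% ≈ 2.7%

2.7%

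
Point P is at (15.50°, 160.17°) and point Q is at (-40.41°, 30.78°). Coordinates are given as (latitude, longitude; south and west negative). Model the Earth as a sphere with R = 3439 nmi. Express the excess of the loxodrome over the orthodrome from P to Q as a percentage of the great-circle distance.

2.5%

Great circle: σ = 2.2638 rad → d_gc = Rσ = 7785.3 nmi
Rhumb: Δφ = -0.9758, Δλ = -2.2583, Δψ = -1.0462, q = Δφ/Δψ = 0.9328 → d_rh = R√(Δφ²+q²Δλ²) = 7983.5 nmi
Excess = (7983.5 − 7785.3) / 7785.3 = 198.2 / 7785.3 = 2.546% ≈ 2.5%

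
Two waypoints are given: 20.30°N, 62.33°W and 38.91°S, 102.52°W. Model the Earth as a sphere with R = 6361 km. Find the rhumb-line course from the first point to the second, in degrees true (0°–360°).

Meridional parts: M(φ₁)=+0.3620, M(φ₂)=-0.7383 → ΔM = -1.1002;  Δλ = -0.7014 rad
tan C = Δλ / ΔM = +0.6375 → C = 212.52°

212.5°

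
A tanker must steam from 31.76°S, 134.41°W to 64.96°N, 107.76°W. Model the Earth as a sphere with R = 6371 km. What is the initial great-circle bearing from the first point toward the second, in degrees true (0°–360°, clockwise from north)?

11.1°

θ = atan2( sin Δλ·cos φ₂ ,  cos φ₁ sin φ₂ − sin φ₁ cos φ₂ cos Δλ )
  = atan2(+0.1898, +0.9695) = 11.08°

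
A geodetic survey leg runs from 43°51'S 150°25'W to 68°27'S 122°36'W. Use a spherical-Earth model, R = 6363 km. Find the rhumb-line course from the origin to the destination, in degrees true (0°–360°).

148.9°

Δψ = ln[tan(π/4+φ₂/2)/tan(π/4+φ₁/2)] = -0.8058
Δλ = +0.4855 rad (taken the short way round)
course = atan2(Δλ, Δψ) = 148.93°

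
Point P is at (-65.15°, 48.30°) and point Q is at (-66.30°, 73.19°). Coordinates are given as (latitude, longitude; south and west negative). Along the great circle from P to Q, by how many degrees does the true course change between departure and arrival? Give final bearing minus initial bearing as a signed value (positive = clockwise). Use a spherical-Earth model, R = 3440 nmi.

At departure: θ₁ = atan2(sin Δλ cos φ₂, cos φ₁ sin φ₂ − sin φ₁ cos φ₂ cos Δλ) = 107.69°
At arrival: θ₂ = atan2(sin Δλ cos φ₁, −cos φ₂ sin φ₁ + sin φ₂ cos φ₁ cos Δλ) = 84.94°
Δθ = θ₂ − θ₁ = -22.8°

-22.8°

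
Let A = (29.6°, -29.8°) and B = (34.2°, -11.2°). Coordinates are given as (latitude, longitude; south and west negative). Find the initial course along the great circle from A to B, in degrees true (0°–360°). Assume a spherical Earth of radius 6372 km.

68.9°

N = sin Δλ·cos φ₂ = +0.2638;  D = cos φ₁ sin φ₂ − sin φ₁ cos φ₂ cos Δλ = +0.1015
initial course = atan2(N, D) = 68.95°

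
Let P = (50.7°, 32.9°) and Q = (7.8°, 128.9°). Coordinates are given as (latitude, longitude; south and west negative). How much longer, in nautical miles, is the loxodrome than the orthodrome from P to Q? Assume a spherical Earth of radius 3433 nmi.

Great circle: cos σ = sin φ₁ sin φ₂ + cos φ₁ cos φ₂ cos Δλ,  σ = 1.5314 rad → d_gc = 5257.2 nmi
Rhumb line: Δψ = -0.8933, q = Δφ/Δψ = 0.8382, d_rh = R√(Δφ²+q²Δλ²) = 5463.8 nmi
Excess = 5463.8 − 5257.2 = 206.6 ≈ 207 nmi

207 nmi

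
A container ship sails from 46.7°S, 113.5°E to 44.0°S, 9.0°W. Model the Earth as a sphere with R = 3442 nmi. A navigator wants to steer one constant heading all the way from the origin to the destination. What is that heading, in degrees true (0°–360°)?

Δψ = ln[tan(π/4+φ₂/2)/tan(π/4+φ₁/2)] = +0.0671
Δλ = -2.1380 rad (taken the short way round)
course = atan2(Δλ, Δψ) = 271.80°

271.8°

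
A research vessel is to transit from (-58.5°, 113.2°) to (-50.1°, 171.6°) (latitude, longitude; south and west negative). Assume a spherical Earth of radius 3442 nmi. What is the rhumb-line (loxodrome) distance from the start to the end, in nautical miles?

Δψ = ln[tan(π/4+φ₂/2)/tan(π/4+φ₁/2)] = +0.2523;  Δφ = +0.1466 rad,  Δλ = +1.0193 rad
q = Δφ/Δψ = 0.5810
d = R·√(Δφ² + q²Δλ²) = 3442·0.61006 = 2100 nmi

2100 nmi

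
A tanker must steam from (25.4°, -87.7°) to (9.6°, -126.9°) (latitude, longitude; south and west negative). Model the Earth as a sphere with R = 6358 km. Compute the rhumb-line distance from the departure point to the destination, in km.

4489 km

Δψ = ln[tan(π/4+φ₂/2)/tan(π/4+φ₁/2)] = -0.2902;  Δφ = -0.2758 rad,  Δλ = -0.6842 rad
q = Δφ/Δψ = 0.9501
d = R·√(Δφ² + q²Δλ²) = 6358·0.70609 = 4489 km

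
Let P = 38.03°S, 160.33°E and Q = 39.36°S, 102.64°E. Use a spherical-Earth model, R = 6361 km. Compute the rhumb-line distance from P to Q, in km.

Δψ = ln[tan(π/4+φ₂/2)/tan(π/4+φ₁/2)] = -0.0297;  Δφ = -0.0232 rad,  Δλ = -1.0069 rad
q = Δφ/Δψ = 0.7804
d = R·√(Δφ² + q²Δλ²) = 6361·0.78616 = 5001 km

5001 km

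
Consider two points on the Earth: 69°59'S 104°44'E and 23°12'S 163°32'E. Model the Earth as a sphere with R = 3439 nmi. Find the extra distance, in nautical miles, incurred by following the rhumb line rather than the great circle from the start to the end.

Great circle: cos σ = sin φ₁ sin φ₂ + cos φ₁ cos φ₂ cos Δλ,  σ = 1.0085 rad → d_gc = 3468.259 nmi
Rhumb line: Δψ = +1.3181, q = Δφ/Δψ = 0.6195, d_rh = R√(Δφ²+q²Δλ²) = 3558.762 nmi
Excess = 3558.762 − 3468.259 = 90.503 ≈ 91 nmi

91 nmi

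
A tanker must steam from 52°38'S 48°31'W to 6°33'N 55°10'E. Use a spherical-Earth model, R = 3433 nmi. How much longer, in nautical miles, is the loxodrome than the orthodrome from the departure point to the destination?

220 nmi

Great circle: cos σ = sin φ₁ sin φ₂ + cos φ₁ cos φ₂ cos Δλ,  σ = 1.8063 rad → d_gc = 6200.9 nmi
Rhumb line: Δψ = +1.1988, q = Δφ/Δψ = 0.8616, d_rh = R√(Δφ²+q²Δλ²) = 6420.9 nmi
Excess = 6420.9 − 6200.9 = 220.0 ≈ 220 nmi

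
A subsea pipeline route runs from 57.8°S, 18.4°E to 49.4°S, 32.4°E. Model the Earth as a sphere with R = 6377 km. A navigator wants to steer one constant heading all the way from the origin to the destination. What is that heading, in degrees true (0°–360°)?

44.6°

Meridional parts: M(φ₁)=-1.2426, M(φ₂)=-0.9945 → ΔM = +0.2481;  Δλ = +0.2443 rad
tan C = Δλ / ΔM = +0.9849 → C = 44.56°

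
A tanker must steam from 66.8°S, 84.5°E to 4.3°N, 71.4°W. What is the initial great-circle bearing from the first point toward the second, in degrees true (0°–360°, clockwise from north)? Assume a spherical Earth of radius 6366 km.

N = sin Δλ·cos φ₂ = -0.4072;  D = cos φ₁ sin φ₂ − sin φ₁ cos φ₂ cos Δλ = -0.8071
initial course = atan2(N, D) = 206.77°

206.8°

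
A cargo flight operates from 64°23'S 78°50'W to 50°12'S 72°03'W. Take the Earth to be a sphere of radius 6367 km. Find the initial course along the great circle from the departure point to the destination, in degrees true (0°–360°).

N = sin Δλ·cos φ₂ = +0.0756;  D = cos φ₁ sin φ₂ − sin φ₁ cos φ₂ cos Δλ = +0.2410
initial course = atan2(N, D) = 17.42°

17.4°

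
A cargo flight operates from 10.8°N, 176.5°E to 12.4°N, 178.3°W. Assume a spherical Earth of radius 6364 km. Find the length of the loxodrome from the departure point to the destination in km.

Δψ = ln[tan(π/4+φ₂/2)/tan(π/4+φ₁/2)] = +0.0285;  Δφ = +0.0279 rad,  Δλ = +0.0908 rad
q = Δφ/Δψ = 0.9795
d = R·√(Δφ² + q²Δλ²) = 6364·0.09318 = 593 km

593 km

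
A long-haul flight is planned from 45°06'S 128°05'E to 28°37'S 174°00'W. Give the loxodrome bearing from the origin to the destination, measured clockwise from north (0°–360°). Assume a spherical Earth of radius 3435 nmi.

70.3°

Δψ = ln[tan(π/4+φ₂/2)/tan(π/4+φ₁/2)] = +0.3622
Δλ = +1.0108 rad (taken the short way round)
course = atan2(Δλ, Δψ) = 70.29°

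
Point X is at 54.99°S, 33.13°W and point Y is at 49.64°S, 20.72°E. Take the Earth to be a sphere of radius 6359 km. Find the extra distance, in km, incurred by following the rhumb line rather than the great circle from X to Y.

87 km

Great circle: cos σ = sin φ₁ sin φ₂ + cos φ₁ cos φ₂ cos Δλ,  σ = 0.5674 rad → d_gc = 3608.4 km
Rhumb line: Δψ = +0.1530, q = Δφ/Δψ = 0.6104, d_rh = R√(Δφ²+q²Δλ²) = 3695.8 km
Excess = 3695.8 − 3608.4 = 87.4 ≈ 87 km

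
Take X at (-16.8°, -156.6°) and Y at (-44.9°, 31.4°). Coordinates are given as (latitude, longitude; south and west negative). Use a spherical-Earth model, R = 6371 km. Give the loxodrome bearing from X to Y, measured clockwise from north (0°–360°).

259.0°

Meridional parts: M(φ₁)=-0.2975, M(φ₂)=-0.8789 → ΔM = -0.5814;  Δλ = -3.0020 rad
tan C = Δλ / ΔM = +5.1634 → C = 259.04°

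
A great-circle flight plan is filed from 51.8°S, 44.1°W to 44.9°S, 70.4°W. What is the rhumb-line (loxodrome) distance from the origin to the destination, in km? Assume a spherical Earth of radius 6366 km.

2084 km

Δψ = ln[tan(π/4+φ₂/2)/tan(π/4+φ₁/2)] = +0.1816;  Δφ = +0.1204 rad,  Δλ = -0.4590 rad
q = Δφ/Δψ = 0.6632
d = R·√(Δφ² + q²Δλ²) = 6366·0.32736 = 2084 km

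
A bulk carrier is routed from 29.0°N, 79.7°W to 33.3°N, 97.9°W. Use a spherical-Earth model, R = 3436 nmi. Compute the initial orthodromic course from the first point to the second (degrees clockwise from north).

θ = atan2( sin Δλ·cos φ₂ ,  cos φ₁ sin φ₂ − sin φ₁ cos φ₂ cos Δλ )
  = atan2(-0.2611, +0.0953) = 290.05°

290.0°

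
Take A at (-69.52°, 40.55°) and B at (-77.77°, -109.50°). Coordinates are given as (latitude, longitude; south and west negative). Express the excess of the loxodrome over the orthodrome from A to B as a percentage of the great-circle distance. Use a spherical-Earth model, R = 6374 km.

Great circle: σ = 0.5523 rad → d_gc = Rσ = 3520.4 km
Rhumb: Δφ = -0.1440, Δλ = -2.6189, Δψ = -0.5225, q = Δφ/Δψ = 0.2756 → d_rh = R√(Δφ²+q²Δλ²) = 4691.0 km
Excess = (4691.0 − 3520.4) / 3520.4 = 1170.6 / 3520.4 = 33.252% ≈ 33.3%

33.3%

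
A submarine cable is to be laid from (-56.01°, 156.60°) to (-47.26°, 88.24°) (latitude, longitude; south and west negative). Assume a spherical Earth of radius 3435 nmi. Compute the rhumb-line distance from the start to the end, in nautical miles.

Δψ = ln[tan(π/4+φ₂/2)/tan(π/4+φ₁/2)] = +0.2471;  Δφ = +0.1527 rad,  Δλ = -1.1931 rad
q = Δφ/Δψ = 0.6181
d = R·√(Δφ² + q²Δλ²) = 3435·0.75314 = 2587 nmi

2587 nmi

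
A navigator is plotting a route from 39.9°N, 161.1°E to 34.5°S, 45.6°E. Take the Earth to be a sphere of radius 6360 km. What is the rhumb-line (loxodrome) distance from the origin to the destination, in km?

14458 km

Rhumb course C = atan2(Δλ, Δψ) with Δψ = ln[tan(π/4+φ₂/2)/tan(π/4+φ₁/2)] = -1.4028, Δλ = -2.0159 → C = 235.17°
d = R·|Δφ| / |cos C| = 6360·1.29852 / 0.57121 = 14458 km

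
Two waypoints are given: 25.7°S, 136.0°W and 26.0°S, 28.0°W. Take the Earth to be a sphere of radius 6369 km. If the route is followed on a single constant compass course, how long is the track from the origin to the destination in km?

Δψ = ln[tan(π/4+φ₂/2)/tan(π/4+φ₁/2)] = -0.0058;  Δφ = -0.0052 rad,  Δλ = +1.8850 rad
q = Δφ/Δψ = 0.8999
d = R·√(Δφ² + q²Δλ²) = 6369·1.69635 = 10804 km

10804 km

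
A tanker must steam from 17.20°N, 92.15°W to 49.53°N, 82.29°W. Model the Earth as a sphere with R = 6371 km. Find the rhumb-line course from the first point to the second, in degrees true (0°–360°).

13.9°

Meridional parts: M(φ₁)=+0.3048, M(φ₂)=+0.9980 → ΔM = +0.6932;  Δλ = +0.1721 rad
tan C = Δλ / ΔM = +0.2483 → C = 13.94°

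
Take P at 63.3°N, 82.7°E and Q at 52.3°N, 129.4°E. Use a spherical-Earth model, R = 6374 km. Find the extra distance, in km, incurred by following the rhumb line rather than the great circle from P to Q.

Great circle: cos σ = sin φ₁ sin φ₂ + cos φ₁ cos φ₂ cos Δλ,  σ = 0.4617 rad → d_gc = 2942.8 km
Rhumb line: Δψ = -0.3637, q = Δφ/Δψ = 0.5279, d_rh = R√(Δφ²+q²Δλ²) = 3003.1 km
Excess = 3003.1 − 2942.8 = 60.3 ≈ 60 km

60 km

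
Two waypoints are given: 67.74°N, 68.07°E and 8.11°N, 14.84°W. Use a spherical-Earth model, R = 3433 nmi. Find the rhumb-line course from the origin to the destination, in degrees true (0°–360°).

Meridional parts: M(φ₁)=+1.6259, M(φ₂)=+0.1420 → ΔM = -1.4839;  Δλ = -1.4471 rad
tan C = Δλ / ΔM = +0.9752 → C = 224.28°

224.3°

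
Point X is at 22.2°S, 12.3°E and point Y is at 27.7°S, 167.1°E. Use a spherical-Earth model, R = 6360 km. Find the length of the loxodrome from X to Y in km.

15583 km

Δψ = ln[tan(π/4+φ₂/2)/tan(π/4+φ₁/2)] = -0.1059;  Δφ = -0.0960 rad,  Δλ = +2.7018 rad
q = Δφ/Δψ = 0.9062
d = R·√(Δφ² + q²Δλ²) = 6360·2.45016 = 15583 km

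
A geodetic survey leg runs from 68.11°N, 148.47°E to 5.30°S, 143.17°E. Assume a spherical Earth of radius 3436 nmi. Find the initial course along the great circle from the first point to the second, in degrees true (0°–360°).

N = sin Δλ·cos φ₂ = -0.0920;  D = cos φ₁ sin φ₂ − sin φ₁ cos φ₂ cos Δλ = -0.9544
initial course = atan2(N, D) = 185.50°

185.5°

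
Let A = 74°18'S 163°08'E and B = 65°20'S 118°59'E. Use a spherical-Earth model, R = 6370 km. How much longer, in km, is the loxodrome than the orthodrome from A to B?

42 km

Great circle: cos σ = sin φ₁ sin φ₂ + cos φ₁ cos φ₂ cos Δλ,  σ = 0.2982 rad → d_gc = 1899.3 km
Rhumb line: Δψ = +0.4611, q = Δφ/Δψ = 0.3394, d_rh = R√(Δφ²+q²Δλ²) = 1941.4 km
Excess = 1941.4 − 1899.3 = 42.1 ≈ 42 km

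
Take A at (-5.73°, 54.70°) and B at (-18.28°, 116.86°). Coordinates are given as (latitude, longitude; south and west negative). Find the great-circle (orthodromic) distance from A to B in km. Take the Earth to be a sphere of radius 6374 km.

6875 km

cos σ = sin φ₁ sin φ₂ + cos φ₁ cos φ₂ cos Δλ
      = sin(-5.73°)sin(-18.28°) + cos(-5.73°)cos(-18.28°)cos(62.16°) = 0.4725
σ = 61.801° → d = Rσ = 6374·1.07863 = 6875 km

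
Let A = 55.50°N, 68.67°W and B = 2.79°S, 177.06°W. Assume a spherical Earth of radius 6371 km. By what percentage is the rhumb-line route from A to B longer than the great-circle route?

Great circle: σ = 1.7912 rad → d_gc = Rσ = 11411.5 km
Rhumb: Δφ = -1.0174, Δλ = -1.8918, Δψ = -1.2183, q = Δφ/Δψ = 0.8351 → d_rh = R√(Δφ²+q²Δλ²) = 11971.3 km
Excess = (11971.3 − 11411.5) / 11411.5 = 559.8 / 11411.5 = 4.91% ≈ 4.9%

4.9%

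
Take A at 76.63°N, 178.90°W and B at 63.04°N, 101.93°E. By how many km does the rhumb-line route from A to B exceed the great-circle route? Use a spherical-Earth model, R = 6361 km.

Great circle: cos σ = sin φ₁ sin φ₂ + cos φ₁ cos φ₂ cos Δλ,  σ = 0.4803 rad → d_gc = 3055.1 km
Rhumb line: Δψ = -0.7155, q = Δφ/Δψ = 0.3315, d_rh = R√(Δφ²+q²Δλ²) = 3281.3 km
Excess = 3281.3 − 3055.1 = 226.2 ≈ 226 km

226 km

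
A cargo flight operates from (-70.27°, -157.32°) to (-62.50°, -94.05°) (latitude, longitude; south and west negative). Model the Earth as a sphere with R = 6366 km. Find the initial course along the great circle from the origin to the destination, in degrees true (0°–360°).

104.1°

θ = atan2( sin Δλ·cos φ₂ ,  cos φ₁ sin φ₂ − sin φ₁ cos φ₂ cos Δλ )
  = atan2(+0.4124, -0.1039) = 104.15°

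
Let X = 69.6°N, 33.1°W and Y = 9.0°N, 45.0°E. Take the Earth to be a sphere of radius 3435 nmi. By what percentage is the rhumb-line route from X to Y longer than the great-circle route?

4.0%

Great circle: σ = 1.3514 rad → d_gc = Rσ = 4642.1 nmi
Rhumb: Δφ = -1.0577, Δλ = +1.3631, Δψ = -1.5575, q = Δφ/Δψ = 0.6791 → d_rh = R√(Δφ²+q²Δλ²) = 4828.0 nmi
Excess = (4828.0 − 4642.1) / 4642.1 = 185.9 / 4642.1 = 4.00% ≈ 4.0%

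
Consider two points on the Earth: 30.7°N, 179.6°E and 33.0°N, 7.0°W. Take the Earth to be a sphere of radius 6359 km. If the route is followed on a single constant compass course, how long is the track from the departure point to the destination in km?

16347 km

Δψ = ln[tan(π/4+φ₂/2)/tan(π/4+φ₁/2)] = +0.0473;  Δφ = +0.0401 rad,  Δλ = +3.0264 rad
q = Δφ/Δψ = 0.8493
d = R·√(Δφ² + q²Δλ²) = 6359·2.57073 = 16347 km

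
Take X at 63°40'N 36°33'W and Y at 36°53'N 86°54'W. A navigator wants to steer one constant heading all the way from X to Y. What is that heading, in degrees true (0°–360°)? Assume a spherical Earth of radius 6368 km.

229.2°

Meridional parts: M(φ₁)=+1.4527, M(φ₂)=+0.6934 → ΔM = -0.7593;  Δλ = -0.8788 rad
tan C = Δλ / ΔM = +1.1574 → C = 229.17°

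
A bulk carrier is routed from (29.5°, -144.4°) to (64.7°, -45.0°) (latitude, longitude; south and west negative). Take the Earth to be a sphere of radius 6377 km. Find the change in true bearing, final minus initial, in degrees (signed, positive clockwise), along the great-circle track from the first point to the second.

+84.4°

At departure: θ₁ = atan2(sin Δλ cos φ₂, cos φ₁ sin φ₂ − sin φ₁ cos φ₂ cos Δλ) = 27.18°
At arrival: θ₂ = atan2(sin Δλ cos φ₁, −cos φ₂ sin φ₁ + sin φ₂ cos φ₁ cos Δλ) = 111.54°
Δθ = θ₂ − θ₁ = +84.4°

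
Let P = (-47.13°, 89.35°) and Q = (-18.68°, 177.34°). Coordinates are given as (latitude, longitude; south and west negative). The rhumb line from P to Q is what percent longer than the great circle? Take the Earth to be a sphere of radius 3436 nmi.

3.7%

Great circle: σ = 1.3105 rad → d_gc = Rσ = 4503.0 nmi
Rhumb: Δφ = +0.4965, Δλ = +1.5357, Δψ = +0.6030, q = Δφ/Δψ = 0.8235 → d_rh = R√(Δφ²+q²Δλ²) = 4668.1 nmi
Excess = (4668.1 − 4503.0) / 4503.0 = 165.1 / 4503.0 = 3.67% ≈ 3.7%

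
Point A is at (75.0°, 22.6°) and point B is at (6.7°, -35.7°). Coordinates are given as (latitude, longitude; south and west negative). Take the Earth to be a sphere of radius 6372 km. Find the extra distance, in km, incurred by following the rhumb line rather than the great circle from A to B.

Great circle: cos σ = sin φ₁ sin φ₂ + cos φ₁ cos φ₂ cos Δλ,  σ = 1.3204 rad → d_gc = 8413.7 km
Rhumb line: Δψ = -1.9104, q = Δφ/Δψ = 0.6240, d_rh = R√(Δφ²+q²Δλ²) = 8606.1 km
Excess = 8606.1 − 8413.7 = 192.4 ≈ 192 km

192 km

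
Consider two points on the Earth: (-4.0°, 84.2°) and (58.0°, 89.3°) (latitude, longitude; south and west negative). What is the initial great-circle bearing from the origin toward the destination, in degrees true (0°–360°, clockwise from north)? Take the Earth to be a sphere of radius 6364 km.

3.1°

N = sin Δλ·cos φ₂ = +0.0471;  D = cos φ₁ sin φ₂ − sin φ₁ cos φ₂ cos Δλ = +0.8828
initial course = atan2(N, D) = 3.05°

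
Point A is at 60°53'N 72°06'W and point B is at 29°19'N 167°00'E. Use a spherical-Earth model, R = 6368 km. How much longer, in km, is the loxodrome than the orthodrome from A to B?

Great circle: cos σ = sin φ₁ sin φ₂ + cos φ₁ cos φ₂ cos Δλ,  σ = 1.3593 rad → d_gc = 8656.3 km
Rhumb line: Δψ = -0.8126, q = Δφ/Δψ = 0.6780, d_rh = R√(Δφ²+q²Δλ²) = 9762.2 km
Excess = 9762.2 − 8656.3 = 1105.9 ≈ 1106 km

1106 km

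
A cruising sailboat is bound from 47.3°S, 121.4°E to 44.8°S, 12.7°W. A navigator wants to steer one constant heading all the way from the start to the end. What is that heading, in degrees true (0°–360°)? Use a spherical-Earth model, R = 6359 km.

Δψ = ln[tan(π/4+φ₂/2)/tan(π/4+φ₁/2)] = +0.0629
Δλ = -2.3405 rad (taken the short way round)
course = atan2(Δλ, Δψ) = 271.54°

271.5°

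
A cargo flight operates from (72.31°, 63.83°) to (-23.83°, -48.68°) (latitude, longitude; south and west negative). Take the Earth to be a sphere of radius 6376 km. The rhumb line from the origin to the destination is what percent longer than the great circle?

Great circle: σ = 2.0844 rad → d_gc = Rσ = 13290.3 km
Rhumb: Δφ = -1.6780, Δλ = -1.9637, Δψ = -2.2888, q = Δφ/Δψ = 0.7331 → d_rh = R√(Δφ²+q²Δλ²) = 14096.5 km
Excess = (14096.5 − 13290.3) / 13290.3 = 806.2 / 13290.3 = 6.07% ≈ 6.1%

6.1%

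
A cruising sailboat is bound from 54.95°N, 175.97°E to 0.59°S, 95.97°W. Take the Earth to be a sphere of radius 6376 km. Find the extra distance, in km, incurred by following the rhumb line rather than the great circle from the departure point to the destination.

Great circle: cos σ = sin φ₁ sin φ₂ + cos φ₁ cos φ₂ cos Δλ,  σ = 1.5598 rad → d_gc = 9945.19 km
Rhumb line: Δψ = -1.1630, q = Δφ/Δψ = 0.8335, d_rh = R√(Δφ²+q²Δλ²) = 10242.68 km
Excess = 10242.68 − 9945.19 = 297.49 ≈ 297 km

297 km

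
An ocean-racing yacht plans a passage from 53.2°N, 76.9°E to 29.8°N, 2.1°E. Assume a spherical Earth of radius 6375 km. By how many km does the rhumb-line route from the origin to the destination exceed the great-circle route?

Great circle: cos σ = sin φ₁ sin φ₂ + cos φ₁ cos φ₂ cos Δλ,  σ = 1.0072 rad → d_gc = 6420.9 km
Rhumb line: Δψ = -0.5554, q = Δφ/Δψ = 0.7354, d_rh = R√(Δφ²+q²Δλ²) = 6651.1 km
Excess = 6651.1 − 6420.9 = 230.2 ≈ 230 km

230 km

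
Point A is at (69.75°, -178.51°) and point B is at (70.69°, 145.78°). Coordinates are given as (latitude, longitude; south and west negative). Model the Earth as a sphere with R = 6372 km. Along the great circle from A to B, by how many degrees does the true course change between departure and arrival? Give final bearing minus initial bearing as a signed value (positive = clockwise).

At departure: θ₁ = atan2(sin Δλ cos φ₂, cos φ₁ sin φ₂ − sin φ₁ cos φ₂ cos Δλ) = 291.17°
At arrival: θ₂ = atan2(sin Δλ cos φ₁, −cos φ₂ sin φ₁ + sin φ₂ cos φ₁ cos Δλ) = 257.44°
Δθ = θ₂ − θ₁ = -33.7°

-33.7°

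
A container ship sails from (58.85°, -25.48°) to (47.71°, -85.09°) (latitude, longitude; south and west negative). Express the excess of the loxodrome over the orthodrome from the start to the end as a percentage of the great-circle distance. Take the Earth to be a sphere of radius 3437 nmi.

Great circle: σ = 0.6281 rad → d_gc = Rσ = 2158.6 nmi
Rhumb: Δφ = -0.1944, Δλ = -1.0404, Δψ = -0.3276, q = Δφ/Δψ = 0.5935 → d_rh = R√(Δφ²+q²Δλ²) = 2225.1 nmi
Excess = (2225.1 − 2158.6) / 2158.6 = 66.5 / 2158.6 = 3.08% ≈ 3.1%

3.1%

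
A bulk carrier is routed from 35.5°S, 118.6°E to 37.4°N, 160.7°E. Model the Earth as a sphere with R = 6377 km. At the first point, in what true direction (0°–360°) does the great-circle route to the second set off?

32.5°

N = sin Δλ·cos φ₂ = +0.5326;  D = cos φ₁ sin φ₂ − sin φ₁ cos φ₂ cos Δλ = +0.8368
initial course = atan2(N, D) = 32.48°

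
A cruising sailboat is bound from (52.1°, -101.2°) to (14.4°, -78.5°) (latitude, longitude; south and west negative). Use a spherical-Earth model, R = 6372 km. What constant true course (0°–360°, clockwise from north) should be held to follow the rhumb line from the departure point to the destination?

154.1°

Meridional parts: M(φ₁)=+1.0690, M(φ₂)=+0.2540 → ΔM = -0.8150;  Δλ = +0.3962 rad
tan C = Δλ / ΔM = -0.4861 → C = 154.07°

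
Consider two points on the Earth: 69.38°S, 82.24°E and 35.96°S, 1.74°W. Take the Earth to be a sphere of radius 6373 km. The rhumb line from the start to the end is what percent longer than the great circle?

Great circle: σ = 0.9527 rad → d_gc = Rσ = 6071.5 km
Rhumb: Δφ = +0.5833, Δλ = -1.4657, Δψ = +1.0308, q = Δφ/Δψ = 0.5658 → d_rh = R√(Δφ²+q²Δλ²) = 6461.9 km
Excess = (6461.9 − 6071.5) / 6071.5 = 390.4 / 6071.5 = 6.43% ≈ 6.4%

6.4%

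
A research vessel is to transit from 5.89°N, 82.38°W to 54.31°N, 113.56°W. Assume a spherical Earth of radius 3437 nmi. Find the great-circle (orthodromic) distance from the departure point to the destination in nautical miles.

cos σ = sin φ₁ sin φ₂ + cos φ₁ cos φ₂ cos Δλ
      = sin(5.89°)sin(54.31°) + cos(5.89°)cos(54.31°)cos(-31.18°) = 0.5798
σ = 54.561° → d = Rσ = 3437·0.95227 = 3273 nmi

3273 nmi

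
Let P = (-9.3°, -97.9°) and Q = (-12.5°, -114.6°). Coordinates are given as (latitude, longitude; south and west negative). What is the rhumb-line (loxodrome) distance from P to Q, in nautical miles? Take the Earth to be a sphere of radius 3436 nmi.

Rhumb course C = atan2(Δλ, Δψ) with Δψ = ln[tan(π/4+φ₂/2)/tan(π/4+φ₁/2)] = -0.0569, Δλ = -0.2915 → C = 258.96°
d = R·|Δφ| / |cos C| = 3436·0.05585 / 0.19155 = 1002 nmi

1002 nmi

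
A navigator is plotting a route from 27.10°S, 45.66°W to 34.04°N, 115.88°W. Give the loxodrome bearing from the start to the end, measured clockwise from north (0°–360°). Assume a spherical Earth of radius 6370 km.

312.5°

Meridional parts: M(φ₁)=-0.4917, M(φ₂)=+0.6325 → ΔM = +1.1242;  Δλ = -1.2256 rad
tan C = Δλ / ΔM = -1.0902 → C = 312.53°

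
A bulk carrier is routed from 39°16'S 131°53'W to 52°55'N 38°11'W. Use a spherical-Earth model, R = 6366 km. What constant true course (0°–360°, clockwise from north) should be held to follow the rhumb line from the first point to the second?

41.7°

Δψ = ln[tan(π/4+φ₂/2)/tan(π/4+φ₁/2)] = +1.8387
Δλ = +1.6354 rad (taken the short way round)
course = atan2(Δλ, Δψ) = 41.65°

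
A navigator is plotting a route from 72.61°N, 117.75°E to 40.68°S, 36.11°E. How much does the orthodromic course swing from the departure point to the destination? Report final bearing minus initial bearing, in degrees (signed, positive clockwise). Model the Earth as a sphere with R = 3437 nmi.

At departure: θ₁ = atan2(sin Δλ cos φ₂, cos φ₁ sin φ₂ − sin φ₁ cos φ₂ cos Δλ) = 248.20°
At arrival: θ₂ = atan2(sin Δλ cos φ₁, −cos φ₂ sin φ₁ + sin φ₂ cos φ₁ cos Δλ) = 201.46°
Δθ = θ₂ − θ₁ = -46.7°

-46.7°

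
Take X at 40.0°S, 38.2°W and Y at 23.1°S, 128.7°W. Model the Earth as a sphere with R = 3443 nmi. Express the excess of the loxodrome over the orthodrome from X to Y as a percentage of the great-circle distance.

Great circle: σ = 1.3222 rad → d_gc = Rσ = 4552.3 nmi
Rhumb: Δφ = +0.2950, Δλ = -1.5795, Δψ = +0.3484, q = Δφ/Δψ = 0.8467 → d_rh = R√(Δφ²+q²Δλ²) = 4715.5 nmi
Excess = (4715.5 − 4552.3) / 4552.3 = 163.2 / 4552.3 = 3.59% ≈ 3.6%

3.6%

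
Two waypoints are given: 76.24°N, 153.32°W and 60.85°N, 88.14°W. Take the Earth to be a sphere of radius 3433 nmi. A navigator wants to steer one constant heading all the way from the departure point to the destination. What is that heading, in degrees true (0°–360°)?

Meridional parts: M(φ₁)=+2.1148, M(φ₂)=+1.3470 → ΔM = -0.7678;  Δλ = +1.1376 rad
tan C = Δλ / ΔM = -1.4817 → C = 124.02°

124.0°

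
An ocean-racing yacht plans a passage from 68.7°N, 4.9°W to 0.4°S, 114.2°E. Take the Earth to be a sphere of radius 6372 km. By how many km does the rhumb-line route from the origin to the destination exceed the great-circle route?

1051 km

Great circle: cos σ = sin φ₁ sin φ₂ + cos φ₁ cos φ₂ cos Δλ,  σ = 1.7550 rad → d_gc = 11182.85 km
Rhumb line: Δψ = -1.6780, q = Δφ/Δψ = 0.7187, d_rh = R√(Δφ²+q²Δλ²) = 12234.32 km
Excess = 12234.32 − 11182.85 = 1051.47 ≈ 1051 km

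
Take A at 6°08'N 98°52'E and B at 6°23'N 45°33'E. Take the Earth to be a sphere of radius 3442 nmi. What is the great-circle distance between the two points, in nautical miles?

Haversine: a = sin²(Δφ/2)+cos φ₁ cos φ₂ sin²(Δλ/2) = 0.19892;  σ = 2·atan2(√a,√(1−a))
σ = 52.975° → d = Rσ = 3442·0.92458 = 3182 nmi

3182 nmi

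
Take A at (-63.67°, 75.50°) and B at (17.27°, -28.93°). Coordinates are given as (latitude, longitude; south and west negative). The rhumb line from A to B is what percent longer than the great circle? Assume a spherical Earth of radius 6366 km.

Great circle: σ = 1.9516 rad → d_gc = Rσ = 12423.6 km
Rhumb: Δφ = +1.4127, Δλ = -1.8226, Δψ = +1.7589, q = Δφ/Δψ = 0.8031 → d_rh = R√(Δφ²+q²Δλ²) = 12950.5 km
Excess = (12950.5 − 12423.6) / 12423.6 = 526.9 / 12423.6 = 4.24% ≈ 4.2%

4.2%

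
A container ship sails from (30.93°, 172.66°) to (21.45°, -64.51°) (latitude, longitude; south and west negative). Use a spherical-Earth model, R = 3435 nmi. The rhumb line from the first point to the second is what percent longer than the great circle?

6.0%

Great circle: σ = 1.8182 rad → d_gc = Rσ = 6245.5 nmi
Rhumb: Δφ = -0.1655, Δλ = +2.1438, Δψ = -0.1847, q = Δφ/Δψ = 0.8958 → d_rh = R√(Δφ²+q²Δλ²) = 6621.1 nmi
Excess = (6621.1 − 6245.5) / 6245.5 = 375.6 / 6245.5 = 6.01% ≈ 6.0%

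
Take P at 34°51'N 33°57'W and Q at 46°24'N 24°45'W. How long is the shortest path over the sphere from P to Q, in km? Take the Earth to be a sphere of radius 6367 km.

Haversine: a = sin²(Δφ/2)+cos φ₁ cos φ₂ sin²(Δλ/2) = 0.01376;  σ = 2·atan2(√a,√(1−a))
σ = 13.475° → d = Rσ = 6367·0.23519 = 1497 km

1497 km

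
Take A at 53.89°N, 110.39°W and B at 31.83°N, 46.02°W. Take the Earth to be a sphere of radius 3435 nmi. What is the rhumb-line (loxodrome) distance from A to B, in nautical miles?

Rhumb course C = atan2(Δλ, Δψ) with Δψ = ln[tan(π/4+φ₂/2)/tan(π/4+φ₁/2)] = -0.5344, Δλ = +1.1235 → C = 115.44°
d = R·|Δφ| / |cos C| = 3435·0.38502 / 0.42954 = 3079 nmi

3079 nmi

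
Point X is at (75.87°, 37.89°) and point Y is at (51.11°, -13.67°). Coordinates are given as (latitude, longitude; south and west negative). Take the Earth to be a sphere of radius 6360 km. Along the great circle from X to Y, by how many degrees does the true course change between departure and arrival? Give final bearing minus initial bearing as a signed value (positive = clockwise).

Initial bearing θ₁ = atan2(sin Δλ cos φ₂, cos φ₁ sin φ₂ − sin φ₁ cos φ₂ cos Δλ) = 249.03°
Final bearing θ₂ = (initial bearing from the destination back to the start) + 180° = 201.29°
Δθ = θ₂ − θ₁ = -47.7°

-47.7°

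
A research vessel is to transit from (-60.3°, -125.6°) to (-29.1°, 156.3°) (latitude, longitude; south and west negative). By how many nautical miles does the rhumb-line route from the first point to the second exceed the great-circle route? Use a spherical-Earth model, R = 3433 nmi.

Great circle: cos σ = sin φ₁ sin φ₂ + cos φ₁ cos φ₂ cos Δλ,  σ = 1.0336 rad → d_gc = 3548.4 nmi
Rhumb line: Δψ = +0.7962, q = Δφ/Δψ = 0.6839, d_rh = R√(Δφ²+q²Δλ²) = 3706.3 nmi
Excess = 3706.3 − 3548.4 = 157.9 ≈ 158 nmi

158 nmi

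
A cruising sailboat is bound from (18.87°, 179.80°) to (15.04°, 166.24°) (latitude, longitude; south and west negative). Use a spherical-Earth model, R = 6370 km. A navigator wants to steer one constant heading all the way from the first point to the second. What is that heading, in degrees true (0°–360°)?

Δψ = ln[tan(π/4+φ₂/2)/tan(π/4+φ₁/2)] = -0.0699
Δλ = -0.2367 rad (taken the short way round)
course = atan2(Δλ, Δψ) = 253.55°

253.5°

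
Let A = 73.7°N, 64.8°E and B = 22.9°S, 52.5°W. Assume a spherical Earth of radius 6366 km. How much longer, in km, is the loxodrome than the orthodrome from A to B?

Great circle: cos σ = sin φ₁ sin φ₂ + cos φ₁ cos φ₂ cos Δλ,  σ = 2.0853 rad → d_gc = 13274.7 km
Rhumb line: Δψ = -2.3542, q = Δφ/Δψ = 0.7162, d_rh = R√(Δφ²+q²Δλ²) = 14223.7 km
Excess = 14223.7 − 13274.7 = 949.0 ≈ 949 km

949 km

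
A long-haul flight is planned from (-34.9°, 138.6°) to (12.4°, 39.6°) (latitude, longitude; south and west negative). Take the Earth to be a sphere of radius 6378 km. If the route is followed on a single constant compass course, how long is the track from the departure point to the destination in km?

Rhumb course C = atan2(Δλ, Δψ) with Δψ = ln[tan(π/4+φ₂/2)/tan(π/4+φ₁/2)] = +0.8688, Δλ = -1.7279 → C = 296.69°
d = R·|Δφ| / |cos C| = 6378·0.82554 / 0.44924 = 11720 km

11720 km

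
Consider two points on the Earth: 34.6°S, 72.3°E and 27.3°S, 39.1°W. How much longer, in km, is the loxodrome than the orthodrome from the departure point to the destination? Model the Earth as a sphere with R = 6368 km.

Great circle: cos σ = sin φ₁ sin φ₂ + cos φ₁ cos φ₂ cos Δλ,  σ = 1.5772 rad → d_gc = 10043.9 km
Rhumb line: Δψ = +0.1487, q = Δφ/Δψ = 0.8566, d_rh = R√(Δφ²+q²Δλ²) = 10637.0 km
Excess = 10637.0 − 10043.9 = 593.1 ≈ 593 km

593 km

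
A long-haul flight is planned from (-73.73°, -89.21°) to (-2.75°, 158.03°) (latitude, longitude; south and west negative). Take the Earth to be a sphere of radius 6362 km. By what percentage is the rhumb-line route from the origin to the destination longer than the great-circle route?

Great circle: σ = 1.6330 rad → d_gc = Rσ = 10389.4 km
Rhumb: Δφ = +1.2388, Δλ = -1.9680, Δψ = +1.8973, q = Δφ/Δψ = 0.6530 → d_rh = R√(Δφ²+q²Δλ²) = 11355.8 km
Excess = (11355.8 − 10389.4) / 10389.4 = 966.4 / 10389.4 = 9.30% ≈ 9.3%

9.3%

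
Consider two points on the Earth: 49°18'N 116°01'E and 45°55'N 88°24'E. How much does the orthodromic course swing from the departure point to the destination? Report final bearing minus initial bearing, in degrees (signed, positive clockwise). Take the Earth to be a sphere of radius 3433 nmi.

At departure: θ₁ = atan2(sin Δλ cos φ₂, cos φ₁ sin φ₂ − sin φ₁ cos φ₂ cos Δλ) = 270.19°
At arrival: θ₂ = atan2(sin Δλ cos φ₁, −cos φ₂ sin φ₁ + sin φ₂ cos φ₁ cos Δλ) = 249.61°
Δθ = θ₂ − θ₁ = -20.6°

-20.6°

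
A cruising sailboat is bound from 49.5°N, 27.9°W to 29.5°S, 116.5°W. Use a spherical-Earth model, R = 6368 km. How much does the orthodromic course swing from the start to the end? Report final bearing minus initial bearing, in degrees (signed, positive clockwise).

-24.8°

At departure: θ₁ = atan2(sin Δλ cos φ₂, cos φ₁ sin φ₂ − sin φ₁ cos φ₂ cos Δλ) = 248.89°
At arrival: θ₂ = atan2(sin Δλ cos φ₁, −cos φ₂ sin φ₁ + sin φ₂ cos φ₁ cos Δλ) = 224.11°
Δθ = θ₂ − θ₁ = -24.8°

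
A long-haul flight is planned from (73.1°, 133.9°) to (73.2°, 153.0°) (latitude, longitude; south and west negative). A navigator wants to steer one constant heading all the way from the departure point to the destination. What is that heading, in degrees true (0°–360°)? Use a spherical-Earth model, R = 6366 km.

Meridional parts: M(φ₁)=+1.9068, M(φ₂)=+1.9128 → ΔM = +0.0060;  Δλ = +0.3334 rad
tan C = Δλ / ΔM = +55.3645 → C = 88.97°

89.0°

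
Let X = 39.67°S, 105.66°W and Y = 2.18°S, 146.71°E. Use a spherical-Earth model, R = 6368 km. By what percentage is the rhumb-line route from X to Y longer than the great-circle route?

3.0%

Great circle: σ = 1.7810 rad → d_gc = Rσ = 11341.5 km
Rhumb: Δφ = +0.6543, Δλ = -1.8785, Δψ = +0.7174, q = Δφ/Δψ = 0.9121 → d_rh = R√(Δφ²+q²Δλ²) = 11679.8 km
Excess = (11679.8 − 11341.5) / 11341.5 = 338.3 / 11341.5 = 2.98% ≈ 3.0%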